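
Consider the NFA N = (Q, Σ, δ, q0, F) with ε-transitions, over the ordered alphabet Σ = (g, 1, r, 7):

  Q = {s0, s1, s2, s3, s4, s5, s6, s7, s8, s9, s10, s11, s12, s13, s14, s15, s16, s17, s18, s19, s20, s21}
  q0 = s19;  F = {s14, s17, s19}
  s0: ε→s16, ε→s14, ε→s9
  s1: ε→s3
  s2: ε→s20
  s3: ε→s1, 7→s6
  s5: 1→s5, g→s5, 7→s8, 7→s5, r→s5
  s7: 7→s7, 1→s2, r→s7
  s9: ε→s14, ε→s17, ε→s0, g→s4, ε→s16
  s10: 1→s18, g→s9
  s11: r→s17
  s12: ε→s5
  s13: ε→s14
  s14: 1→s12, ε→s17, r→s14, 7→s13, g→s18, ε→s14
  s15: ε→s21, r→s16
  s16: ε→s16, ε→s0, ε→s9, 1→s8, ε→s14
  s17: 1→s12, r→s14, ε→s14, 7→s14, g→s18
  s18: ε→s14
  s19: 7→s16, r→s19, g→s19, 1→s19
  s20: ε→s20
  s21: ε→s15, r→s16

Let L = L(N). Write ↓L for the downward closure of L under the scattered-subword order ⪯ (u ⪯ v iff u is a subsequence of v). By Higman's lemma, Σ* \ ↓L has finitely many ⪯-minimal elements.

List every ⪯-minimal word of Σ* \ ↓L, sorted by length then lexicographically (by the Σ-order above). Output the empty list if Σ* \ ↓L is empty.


Antichain: [71].

|Q|=22, |F|=3, |δ|=51 (23 ε).
min D↑ (3 st, q0=0, F={2}): 0:g→0,1→0,r→0,7→1 1:g→1,1→2,r→1,7→1 2:g→2,1→2,r→2,7→2.
'71': |S_i|=[12, 11, 3] end={s12,s5,s8} rej; 2/2 single-dels accept.
1 words, ⪯-incomp.


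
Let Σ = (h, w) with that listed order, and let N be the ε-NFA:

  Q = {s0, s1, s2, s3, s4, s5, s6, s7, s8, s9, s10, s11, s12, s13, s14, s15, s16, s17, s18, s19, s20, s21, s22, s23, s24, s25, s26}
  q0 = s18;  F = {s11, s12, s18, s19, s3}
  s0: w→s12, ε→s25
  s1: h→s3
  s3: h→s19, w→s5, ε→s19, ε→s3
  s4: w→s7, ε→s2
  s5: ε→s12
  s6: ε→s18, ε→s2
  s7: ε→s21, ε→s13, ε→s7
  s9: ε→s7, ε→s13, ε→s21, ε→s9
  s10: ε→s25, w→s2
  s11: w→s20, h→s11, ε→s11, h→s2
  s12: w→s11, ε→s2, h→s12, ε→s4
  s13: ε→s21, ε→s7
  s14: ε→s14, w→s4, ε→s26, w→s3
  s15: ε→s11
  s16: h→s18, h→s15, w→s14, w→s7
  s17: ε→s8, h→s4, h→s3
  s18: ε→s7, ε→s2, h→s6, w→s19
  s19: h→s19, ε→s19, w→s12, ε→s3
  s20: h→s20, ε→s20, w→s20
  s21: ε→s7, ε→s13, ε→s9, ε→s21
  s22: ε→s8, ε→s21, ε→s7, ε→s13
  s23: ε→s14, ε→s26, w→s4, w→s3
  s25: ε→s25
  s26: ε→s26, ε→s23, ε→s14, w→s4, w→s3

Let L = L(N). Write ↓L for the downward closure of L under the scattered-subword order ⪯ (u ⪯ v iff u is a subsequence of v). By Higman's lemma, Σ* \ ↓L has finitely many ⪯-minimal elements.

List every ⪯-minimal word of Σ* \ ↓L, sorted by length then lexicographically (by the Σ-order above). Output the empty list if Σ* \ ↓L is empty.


min(Σ*\↓L) = [wwww].

|Q|=27, |F|=5, |δ|=72 (43 ε).
min D↑ (5 st, q0=0, F={4}): 0:h→0,w→1 1:h→1,w→2 2:h→2,w→3 3:h→3,w→4 4:h→4,w→4 [Hopcroft].
'wwww': |S_i|=[14, 12, 10, 7, 1] end={s20} ∉↓L; 4/4 single-dels accept.
1 obstructions.


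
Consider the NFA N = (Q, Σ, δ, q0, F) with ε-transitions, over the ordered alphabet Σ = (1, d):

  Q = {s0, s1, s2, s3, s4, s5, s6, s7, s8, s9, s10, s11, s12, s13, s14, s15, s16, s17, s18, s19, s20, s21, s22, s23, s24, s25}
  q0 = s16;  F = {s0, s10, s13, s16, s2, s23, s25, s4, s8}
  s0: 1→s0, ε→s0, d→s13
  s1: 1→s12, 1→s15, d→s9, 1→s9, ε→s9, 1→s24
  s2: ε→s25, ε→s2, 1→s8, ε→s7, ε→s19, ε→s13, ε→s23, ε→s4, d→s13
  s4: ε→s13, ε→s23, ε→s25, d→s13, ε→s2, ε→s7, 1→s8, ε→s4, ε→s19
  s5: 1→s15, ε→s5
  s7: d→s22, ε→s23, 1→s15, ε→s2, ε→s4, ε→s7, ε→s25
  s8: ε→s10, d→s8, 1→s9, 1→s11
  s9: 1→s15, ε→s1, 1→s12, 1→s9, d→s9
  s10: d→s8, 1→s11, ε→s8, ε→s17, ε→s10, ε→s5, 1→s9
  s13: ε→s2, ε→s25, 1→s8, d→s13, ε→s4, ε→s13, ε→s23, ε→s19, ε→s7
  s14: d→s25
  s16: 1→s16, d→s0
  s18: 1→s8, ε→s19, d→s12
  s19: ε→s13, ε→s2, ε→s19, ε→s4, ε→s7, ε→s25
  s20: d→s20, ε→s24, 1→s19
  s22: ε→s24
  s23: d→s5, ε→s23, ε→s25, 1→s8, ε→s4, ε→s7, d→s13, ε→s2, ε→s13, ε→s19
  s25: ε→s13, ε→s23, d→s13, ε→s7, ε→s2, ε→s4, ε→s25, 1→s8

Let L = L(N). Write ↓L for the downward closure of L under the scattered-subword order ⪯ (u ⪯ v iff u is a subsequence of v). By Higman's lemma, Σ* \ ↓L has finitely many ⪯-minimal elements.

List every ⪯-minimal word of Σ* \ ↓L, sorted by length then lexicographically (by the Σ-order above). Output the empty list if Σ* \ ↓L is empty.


A = [dd11].

|Q|=26, |F|=9, |δ|=95 (57 ε).
min D↑ (5 st, q0=0, F={4}): 0:1→0,d→1 1:1→1,d→2 2:1→3,d→2 3:1→4,d→3 4:1→4,d→4.
'dd11': |S_i|=[20, 19, 18, 10, 6] end={s1,s11,s12,s15,s24,s9} ∉↓L; 4/4 deletions ∈↓L.
1 minimals (antichain).


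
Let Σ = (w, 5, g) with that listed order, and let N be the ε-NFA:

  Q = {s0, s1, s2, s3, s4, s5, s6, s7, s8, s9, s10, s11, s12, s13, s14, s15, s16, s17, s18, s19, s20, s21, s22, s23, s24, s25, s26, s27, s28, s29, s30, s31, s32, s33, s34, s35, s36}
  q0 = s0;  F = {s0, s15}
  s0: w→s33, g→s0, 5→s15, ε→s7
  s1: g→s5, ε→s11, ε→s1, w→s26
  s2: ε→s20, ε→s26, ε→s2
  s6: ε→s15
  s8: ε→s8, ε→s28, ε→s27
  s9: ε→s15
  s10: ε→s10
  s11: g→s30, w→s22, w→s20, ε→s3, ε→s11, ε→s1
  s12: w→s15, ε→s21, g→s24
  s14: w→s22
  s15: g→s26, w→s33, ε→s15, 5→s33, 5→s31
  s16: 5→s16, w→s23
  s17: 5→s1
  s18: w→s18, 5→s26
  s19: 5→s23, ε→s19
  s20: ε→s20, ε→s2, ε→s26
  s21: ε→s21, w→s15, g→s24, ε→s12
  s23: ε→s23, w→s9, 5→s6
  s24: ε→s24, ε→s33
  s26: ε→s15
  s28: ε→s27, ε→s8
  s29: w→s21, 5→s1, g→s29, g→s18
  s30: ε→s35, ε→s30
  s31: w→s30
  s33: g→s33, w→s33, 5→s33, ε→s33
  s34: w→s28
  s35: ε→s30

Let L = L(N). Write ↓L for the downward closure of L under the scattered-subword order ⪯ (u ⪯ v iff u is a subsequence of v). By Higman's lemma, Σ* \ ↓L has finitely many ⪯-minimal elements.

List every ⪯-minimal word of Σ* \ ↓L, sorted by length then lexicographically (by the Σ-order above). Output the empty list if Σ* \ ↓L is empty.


Antichain: [w, 55].

|Q|=37, |F|=2, |δ|=67 (33 ε).
min D↑ (3 st, q0=0, F={1}): 0:w→1,5→2,g→0 1:w→1,5→1,g→1 2:w→1,5→1,g→2.
'w': |S_i|=[8, 3] end={s30,s33,s35} ∉↓L; 1/1 del acc.
'55': |S_i|=[8, 6, 4] end={s30,s31,s33,s35} rej; 2/2 single-dels accept.
2 minimals (antichain).


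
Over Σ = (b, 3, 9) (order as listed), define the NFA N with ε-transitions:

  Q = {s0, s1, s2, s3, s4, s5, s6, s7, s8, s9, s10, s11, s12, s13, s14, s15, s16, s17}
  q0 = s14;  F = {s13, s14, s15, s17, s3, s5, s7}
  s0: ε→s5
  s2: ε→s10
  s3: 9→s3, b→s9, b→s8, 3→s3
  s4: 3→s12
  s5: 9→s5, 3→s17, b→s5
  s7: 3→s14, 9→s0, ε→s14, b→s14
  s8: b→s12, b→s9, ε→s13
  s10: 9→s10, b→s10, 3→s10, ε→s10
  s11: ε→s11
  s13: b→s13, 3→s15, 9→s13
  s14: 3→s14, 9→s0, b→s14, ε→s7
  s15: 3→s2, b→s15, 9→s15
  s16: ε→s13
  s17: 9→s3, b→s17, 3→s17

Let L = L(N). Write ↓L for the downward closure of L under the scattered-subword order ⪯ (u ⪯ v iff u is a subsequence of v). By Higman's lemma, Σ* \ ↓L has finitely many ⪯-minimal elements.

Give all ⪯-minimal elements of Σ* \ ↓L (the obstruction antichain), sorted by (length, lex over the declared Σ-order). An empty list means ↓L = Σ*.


min(Σ*\↓L) = [939b33].

|Q|=18, |F|=7, |δ|=36 (8 ε).
min D↑ (7 st, q0=0, F={6}): 0:b→0,3→0,9→1 1:b→1,3→2,9→1 2:b→2,3→2,9→3 3:b→4,3→3,9→3 4:b→4,3→5,9→4 5:b→5,3→6,9→5 6:b→6,3→6,9→6 [Hopcroft].
'939b33': |S_i|=[13, 11, 9, 8, 7, 3, 2] end={s10,s2} — reject; 6/6 deletions ∈↓L.
1 minimals (antichain).


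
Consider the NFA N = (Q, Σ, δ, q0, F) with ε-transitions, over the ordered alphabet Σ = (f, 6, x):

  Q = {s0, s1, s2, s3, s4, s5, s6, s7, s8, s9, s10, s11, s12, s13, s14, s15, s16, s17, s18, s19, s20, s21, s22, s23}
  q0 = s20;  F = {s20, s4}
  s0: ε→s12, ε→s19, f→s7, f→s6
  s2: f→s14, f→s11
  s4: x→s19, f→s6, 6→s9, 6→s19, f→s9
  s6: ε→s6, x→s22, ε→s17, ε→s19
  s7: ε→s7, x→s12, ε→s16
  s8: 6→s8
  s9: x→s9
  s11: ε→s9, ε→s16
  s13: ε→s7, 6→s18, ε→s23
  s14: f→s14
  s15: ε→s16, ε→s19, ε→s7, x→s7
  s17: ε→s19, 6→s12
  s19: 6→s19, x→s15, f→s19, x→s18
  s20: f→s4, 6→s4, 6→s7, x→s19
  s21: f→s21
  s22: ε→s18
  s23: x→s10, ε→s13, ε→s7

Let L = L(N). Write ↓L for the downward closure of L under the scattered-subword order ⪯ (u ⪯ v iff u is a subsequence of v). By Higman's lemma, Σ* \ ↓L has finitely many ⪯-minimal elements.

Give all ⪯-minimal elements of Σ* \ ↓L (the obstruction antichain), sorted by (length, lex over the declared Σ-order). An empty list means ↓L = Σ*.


|Q|=24, |F|=2, |δ|=45 (18 ε).
min D↑ (3 st, q0=0, F={2}): 0:f→1,6→1,x→2 1:f→2,6→2,x→2 2:f→2,6→2,x→2.
'x': N↓-sim [12, 8] end={s12,s15,s16,s18,s19,s22,s7,s9} — reject; 1/1 single-dels accept.
'ff': N↓-sim [12, 11, 10] end={s12,s15,s16,s17,s18,s19,s22,s6,s7,s9} ∉↓L; 2/2 del acc.
'f6': |S_i|=[12, 11, 7] end={s12,s15,s16,s18,s19,s7,s9} — reject; 2/2 deletions ∈↓L.
'6f': |S_i|=[12, 11, 10] end={s12,s15,s16,s17,s18,s19,s22,s6,s7,s9} — reject; 2/2 del acc.
'66': N↓-sim [12, 11, 7] end={s12,s15,s16,s18,s19,s7,s9} rej; 2/2 single-dels accept.
5 obstructions.

Antichain: [x, ff, f6, 6f, 66].


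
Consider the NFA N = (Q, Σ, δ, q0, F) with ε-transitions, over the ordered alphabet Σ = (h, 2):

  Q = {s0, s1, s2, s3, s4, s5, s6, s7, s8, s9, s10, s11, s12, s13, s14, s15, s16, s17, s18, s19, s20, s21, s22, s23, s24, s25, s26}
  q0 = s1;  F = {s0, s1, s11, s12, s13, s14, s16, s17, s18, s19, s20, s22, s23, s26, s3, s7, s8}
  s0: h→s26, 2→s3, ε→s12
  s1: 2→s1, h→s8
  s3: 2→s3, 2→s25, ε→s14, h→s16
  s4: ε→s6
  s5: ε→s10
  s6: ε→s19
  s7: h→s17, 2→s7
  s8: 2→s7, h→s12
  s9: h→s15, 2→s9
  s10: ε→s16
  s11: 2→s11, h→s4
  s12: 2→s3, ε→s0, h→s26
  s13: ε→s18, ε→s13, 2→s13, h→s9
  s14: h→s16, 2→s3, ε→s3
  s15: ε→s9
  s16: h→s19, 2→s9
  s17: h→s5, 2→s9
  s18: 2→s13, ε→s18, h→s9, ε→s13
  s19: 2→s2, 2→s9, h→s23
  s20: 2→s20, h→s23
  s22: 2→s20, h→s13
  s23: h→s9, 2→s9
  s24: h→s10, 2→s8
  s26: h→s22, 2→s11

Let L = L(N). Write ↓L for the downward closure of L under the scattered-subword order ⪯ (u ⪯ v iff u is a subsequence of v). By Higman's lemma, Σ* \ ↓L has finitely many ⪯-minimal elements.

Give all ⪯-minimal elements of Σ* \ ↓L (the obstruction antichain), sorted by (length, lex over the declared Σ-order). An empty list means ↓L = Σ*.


|Q|=27, |F|=17, |δ|=53 (13 ε).
min D↑ (15 st, q0=0, F={10}): 0:h→1,2→0 1:h→2,2→3 2:h→4,2→5 3:h→6,2→3 4:h→7,2→8 5:h→9,2→5 6:h→9,2→10 7:h→11,2→12 8:h→13,2→8 9:h→13,2→10 10:h→10,2→10 11:h→10,2→11 12:h→14,2→12 13:h→14,2→10 14:h→10,2→10 [Hopcroft].
'h2h2': |S_i|=[25, 24, 19, 11, 3] end={s15,s2,s9} ∉↓L; 4/4 single-dels accept.
'hhhhhh': run [25, 24, 22, 16, 11, 5, 2] end={s15,s9} rej; 6/6 deletions ∈↓L.
2 minimals (antichain).

Antichain: [h2h2, hhhhhh].


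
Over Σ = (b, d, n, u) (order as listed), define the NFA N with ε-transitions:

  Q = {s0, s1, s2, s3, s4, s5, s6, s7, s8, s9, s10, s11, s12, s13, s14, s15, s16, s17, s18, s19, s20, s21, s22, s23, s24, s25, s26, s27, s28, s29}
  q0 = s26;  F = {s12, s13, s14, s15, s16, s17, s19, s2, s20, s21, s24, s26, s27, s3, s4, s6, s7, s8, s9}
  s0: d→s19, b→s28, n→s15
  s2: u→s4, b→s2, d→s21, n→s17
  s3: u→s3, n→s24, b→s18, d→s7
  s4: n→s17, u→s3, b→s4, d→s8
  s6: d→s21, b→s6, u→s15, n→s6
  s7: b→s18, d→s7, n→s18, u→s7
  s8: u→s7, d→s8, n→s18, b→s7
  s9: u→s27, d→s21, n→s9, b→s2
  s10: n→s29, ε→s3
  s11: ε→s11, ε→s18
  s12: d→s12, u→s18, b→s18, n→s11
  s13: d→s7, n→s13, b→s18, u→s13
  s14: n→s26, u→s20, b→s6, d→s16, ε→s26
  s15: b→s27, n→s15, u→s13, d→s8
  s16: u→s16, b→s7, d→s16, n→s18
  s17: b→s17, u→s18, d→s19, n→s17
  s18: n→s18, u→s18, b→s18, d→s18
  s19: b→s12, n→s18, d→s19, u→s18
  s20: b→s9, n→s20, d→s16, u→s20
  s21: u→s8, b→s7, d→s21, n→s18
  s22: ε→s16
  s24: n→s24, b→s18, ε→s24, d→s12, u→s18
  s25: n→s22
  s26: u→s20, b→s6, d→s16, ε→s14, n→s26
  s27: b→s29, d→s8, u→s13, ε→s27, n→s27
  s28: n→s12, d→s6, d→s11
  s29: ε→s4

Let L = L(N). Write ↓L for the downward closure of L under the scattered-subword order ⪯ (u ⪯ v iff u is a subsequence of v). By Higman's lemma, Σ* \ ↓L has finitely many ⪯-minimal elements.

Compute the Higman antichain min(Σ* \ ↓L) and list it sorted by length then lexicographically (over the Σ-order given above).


|Q|=30, |F|=19, |δ|=97 (9 ε).
min D↑ (19 st, q0=0, F={7}): 0:b→1,d→2,n→0,u→3 1:b→1,d→4,n→1,u→5 2:b→6,d→2,n→7,u→2 3:b→8,d→2,n→3,u→3 4:b→6,d→4,n→7,u→9 5:b→10,d→9,n→5,u→11 6:b→7,d→6,n→7,u→6 7:b→7,d→7,n→7,u→7 8:b→12,d→4,n→8,u→10 9:b→6,d→9,n→7,u→6 10:b→13,d→9,n→10,u→11 11:b→7,d→6,n→11,u→11 12:b→12,d→4,n→14,u→13 13:b→13,d→9,n→14,u→15 14:b→14,d→16,n→14,u→7 15:b→7,d→6,n→17,u→15 16:b→18,d→16,n→7,u→7 17:b→7,d→18,n→17,u→7 18:b→7,d→18,n→7,u→7.
'dn': N↓-sim [22, 8, 2] end={s11,s18} — reject; 2/2 single-dels accept.
'dbb': run [22, 8, 4, 1] end={s18} ∉↓L; 3/3 single-dels accept.
'buub': N↓-sim [22, 18, 14, 7, 1] end={s18} ∉↓L; 4/4 del acc.
'ubbnu': N↓-sim [22, 19, 16, 13, 6, 1] end={s18} rej; 5/5 del acc.
4 minimals (antichain).

A = [dn, dbb, buub, ubbnu].


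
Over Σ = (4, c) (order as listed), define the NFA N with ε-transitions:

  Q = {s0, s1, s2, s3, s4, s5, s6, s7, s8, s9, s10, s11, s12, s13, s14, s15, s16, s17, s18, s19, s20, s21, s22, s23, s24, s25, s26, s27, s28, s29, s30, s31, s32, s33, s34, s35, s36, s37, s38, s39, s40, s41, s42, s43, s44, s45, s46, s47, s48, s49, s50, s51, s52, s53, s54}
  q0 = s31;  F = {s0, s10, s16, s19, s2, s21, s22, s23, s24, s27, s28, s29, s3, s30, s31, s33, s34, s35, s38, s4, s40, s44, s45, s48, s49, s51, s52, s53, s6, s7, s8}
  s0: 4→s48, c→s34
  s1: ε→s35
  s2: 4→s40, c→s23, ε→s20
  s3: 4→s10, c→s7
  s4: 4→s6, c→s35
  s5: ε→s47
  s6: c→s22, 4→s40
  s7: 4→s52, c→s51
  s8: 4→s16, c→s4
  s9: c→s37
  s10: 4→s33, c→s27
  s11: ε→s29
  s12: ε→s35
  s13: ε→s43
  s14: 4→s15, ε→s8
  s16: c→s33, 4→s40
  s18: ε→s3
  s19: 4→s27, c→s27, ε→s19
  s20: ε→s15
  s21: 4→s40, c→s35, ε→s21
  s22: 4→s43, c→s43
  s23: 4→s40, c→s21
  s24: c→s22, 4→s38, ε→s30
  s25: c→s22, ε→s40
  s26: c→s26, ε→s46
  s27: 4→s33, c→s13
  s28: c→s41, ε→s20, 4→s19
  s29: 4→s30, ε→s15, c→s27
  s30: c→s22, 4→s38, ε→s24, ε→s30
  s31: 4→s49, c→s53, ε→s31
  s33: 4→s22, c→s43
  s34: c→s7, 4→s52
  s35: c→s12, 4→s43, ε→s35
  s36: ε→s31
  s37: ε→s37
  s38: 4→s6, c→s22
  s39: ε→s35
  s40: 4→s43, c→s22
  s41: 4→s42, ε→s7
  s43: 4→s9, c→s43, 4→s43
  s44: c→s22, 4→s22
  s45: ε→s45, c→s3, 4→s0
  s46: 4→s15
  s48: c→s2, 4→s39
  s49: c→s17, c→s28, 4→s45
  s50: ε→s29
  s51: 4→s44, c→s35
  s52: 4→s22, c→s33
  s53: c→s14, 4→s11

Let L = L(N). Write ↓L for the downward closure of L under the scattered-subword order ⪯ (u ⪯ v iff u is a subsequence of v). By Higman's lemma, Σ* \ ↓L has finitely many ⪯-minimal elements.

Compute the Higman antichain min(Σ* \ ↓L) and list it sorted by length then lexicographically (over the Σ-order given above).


|Q|=55, |F|=31, |δ|=98 (26 ε).
min D↑ (31 st, q0=0, F={23}): 0:4→1,c→2 1:4→3,c→4 2:4→5,c→6 3:4→7,c→8 4:4→9,c→10 5:4→11,c→12 6:4→13,c→14 7:4→15,c→16 8:4→17,c→10 9:4→12,c→12 10:4→18,c→19 11:4→20,c→21 12:4→22,c→23 13:4→24,c→22 14:4→25,c→26 15:4→26,c→27 16:4→18,c→10 17:4→22,c→12 18:4→21,c→22 19:4→28,c→26 20:4→25,c→21 21:4→23,c→23 22:4→21,c→23 23:4→23,c→23 24:4→23,c→21 25:4→24,c→21 26:4→23,c→26 27:4→24,c→29 28:4→21,c→21 29:4→24,c→30 30:4→24,c→26.
'c4cc': |S_i|=[44, 38, 21, 7, 4] end={s13,s37,s43,s9} — reject; 4/4 single-dels accept.
'4c44c': N↓-sim [44, 39, 27, 13, 7, 4] end={s13,s37,s43,s9} — reject; 5/5 deletions ∈↓L.
'c44c4': |S_i|=[44, 38, 21, 12, 5, 3] end={s37,s43,s9} — reject; 5/5 del acc.
'cc444': |S_i|=[44, 38, 24, 12, 5, 3] end={s37,s43,s9} — reject; 5/5 deletions ∈↓L.
'cccc4': |S_i|=[44, 38, 24, 14, 6, 3] end={s37,s43,s9} — reject; 5/5 single-dels accept.
'444444': N↓-sim [44, 39, 32, 26, 18, 8, 3] end={s37,s43,s9} — reject; 6/6 deletions ∈↓L.
6 minimals (antichain).

A = [c4cc, 4c44c, c44c4, cc444, cccc4, 444444].


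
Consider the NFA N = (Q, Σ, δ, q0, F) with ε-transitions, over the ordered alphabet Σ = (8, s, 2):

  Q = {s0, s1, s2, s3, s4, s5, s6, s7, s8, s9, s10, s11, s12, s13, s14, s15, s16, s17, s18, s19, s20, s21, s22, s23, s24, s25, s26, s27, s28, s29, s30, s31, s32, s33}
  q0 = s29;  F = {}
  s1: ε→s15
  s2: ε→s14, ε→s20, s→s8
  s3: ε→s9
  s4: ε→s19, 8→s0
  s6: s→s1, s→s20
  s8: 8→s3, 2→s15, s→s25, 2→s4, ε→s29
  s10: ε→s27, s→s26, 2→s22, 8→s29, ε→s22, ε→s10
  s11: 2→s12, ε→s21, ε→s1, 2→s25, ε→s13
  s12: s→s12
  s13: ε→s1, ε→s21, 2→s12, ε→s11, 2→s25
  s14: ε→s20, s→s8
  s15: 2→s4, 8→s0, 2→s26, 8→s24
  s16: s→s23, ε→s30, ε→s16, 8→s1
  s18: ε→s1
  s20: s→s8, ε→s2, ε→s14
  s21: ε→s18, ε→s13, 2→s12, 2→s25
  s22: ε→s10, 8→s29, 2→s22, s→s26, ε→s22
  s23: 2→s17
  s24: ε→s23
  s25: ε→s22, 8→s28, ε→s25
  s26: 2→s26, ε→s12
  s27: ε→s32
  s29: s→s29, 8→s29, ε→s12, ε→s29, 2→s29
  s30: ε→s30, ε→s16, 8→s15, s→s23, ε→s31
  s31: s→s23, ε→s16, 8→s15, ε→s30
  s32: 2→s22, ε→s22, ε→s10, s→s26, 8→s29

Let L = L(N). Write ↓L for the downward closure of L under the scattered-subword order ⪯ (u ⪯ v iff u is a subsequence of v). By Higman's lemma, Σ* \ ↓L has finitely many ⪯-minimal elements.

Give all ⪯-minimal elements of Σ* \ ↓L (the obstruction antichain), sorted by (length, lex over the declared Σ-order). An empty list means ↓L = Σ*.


A = [ε].

|Q|=34, |F|=0, |δ|=81 (39 ε).
min D↑ (1 st, q0=0, F={0}): 0:8→0,s→0,2→0.
ε ∈ L(D↑) ⇒ ↓L = ∅.


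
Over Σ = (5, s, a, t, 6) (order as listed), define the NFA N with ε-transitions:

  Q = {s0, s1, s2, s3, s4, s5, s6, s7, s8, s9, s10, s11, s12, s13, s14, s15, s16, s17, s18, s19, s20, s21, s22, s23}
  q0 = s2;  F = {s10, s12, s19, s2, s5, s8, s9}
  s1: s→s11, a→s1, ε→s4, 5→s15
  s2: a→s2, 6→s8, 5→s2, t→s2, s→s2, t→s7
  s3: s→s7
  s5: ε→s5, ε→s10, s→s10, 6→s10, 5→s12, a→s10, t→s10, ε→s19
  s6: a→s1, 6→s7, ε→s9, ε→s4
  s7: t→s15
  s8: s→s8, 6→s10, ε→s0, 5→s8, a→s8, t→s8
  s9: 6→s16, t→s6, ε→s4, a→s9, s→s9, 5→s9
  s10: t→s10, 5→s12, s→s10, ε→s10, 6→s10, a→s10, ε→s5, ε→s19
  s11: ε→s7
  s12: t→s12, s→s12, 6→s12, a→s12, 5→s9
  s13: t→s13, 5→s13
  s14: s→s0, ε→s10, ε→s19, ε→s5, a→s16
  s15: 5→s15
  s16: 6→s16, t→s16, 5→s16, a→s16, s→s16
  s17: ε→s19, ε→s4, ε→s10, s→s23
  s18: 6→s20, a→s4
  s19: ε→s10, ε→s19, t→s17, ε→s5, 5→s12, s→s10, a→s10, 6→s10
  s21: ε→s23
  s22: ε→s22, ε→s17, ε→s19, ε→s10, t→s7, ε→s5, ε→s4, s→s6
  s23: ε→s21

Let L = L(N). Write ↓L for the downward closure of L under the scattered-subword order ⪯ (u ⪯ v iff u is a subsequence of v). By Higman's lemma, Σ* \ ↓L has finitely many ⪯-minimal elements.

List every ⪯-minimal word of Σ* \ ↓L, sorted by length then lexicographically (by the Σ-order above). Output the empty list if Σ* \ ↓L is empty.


|Q|=24, |F|=7, |δ|=87 (29 ε).
min D↑ (6 st, q0=0, F={5}): 0:5→0,s→0,a→0,t→0,6→1 1:5→1,s→1,a→1,t→1,6→2 2:5→3,s→2,a→2,t→2,6→2 3:5→4,s→3,a→3,t→3,6→3 4:5→4,s→4,a→4,t→4,6→5 5:5→5,s→5,a→5,t→5,6→5.
'66556': N↓-sim [18, 17, 15, 9, 8, 3] end={s15,s16,s7} ∉↓L; 5/5 del acc.
1 words, ⪯-incomp.

min(Σ*\↓L) = [66556].


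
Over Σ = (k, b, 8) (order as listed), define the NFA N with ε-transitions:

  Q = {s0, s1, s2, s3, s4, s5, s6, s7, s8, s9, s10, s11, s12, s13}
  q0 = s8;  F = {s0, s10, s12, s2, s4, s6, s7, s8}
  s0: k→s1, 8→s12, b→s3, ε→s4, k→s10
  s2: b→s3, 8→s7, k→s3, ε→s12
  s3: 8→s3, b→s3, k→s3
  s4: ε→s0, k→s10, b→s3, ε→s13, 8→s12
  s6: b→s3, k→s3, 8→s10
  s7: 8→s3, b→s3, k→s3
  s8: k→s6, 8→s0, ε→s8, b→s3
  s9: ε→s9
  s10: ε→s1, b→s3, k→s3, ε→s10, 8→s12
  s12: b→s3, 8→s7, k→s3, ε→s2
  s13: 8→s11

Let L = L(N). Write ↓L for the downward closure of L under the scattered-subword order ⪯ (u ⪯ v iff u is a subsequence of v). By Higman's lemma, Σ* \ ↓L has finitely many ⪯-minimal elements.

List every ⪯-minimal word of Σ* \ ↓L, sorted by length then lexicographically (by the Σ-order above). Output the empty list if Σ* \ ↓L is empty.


Antichain: [b, kk, 88k, 8888].

|Q|=14, |F|=8, |δ|=38 (9 ε).
min D↑ (7 st, q0=0, F={2}): 0:k→1,b→2,8→3 1:k→2,b→2,8→4 2:k→2,b→2,8→2 3:k→4,b→2,8→5 4:k→2,b→2,8→5 5:k→2,b→2,8→6 6:k→2,b→2,8→2 (ε-aug+det+¬).
'b': run [12, 1] end={s3} rej; 1/1 del acc.
'kk': N↓-sim [12, 7, 1] end={s3} ∉↓L; 2/2 del acc.
'88k': run [12, 10, 5, 1] end={s3} — reject; 3/3 single-dels accept.
'8888': run [12, 10, 5, 2, 1] end={s3} ∉↓L; 4/4 del acc.
4 words, ⪯-incomp.


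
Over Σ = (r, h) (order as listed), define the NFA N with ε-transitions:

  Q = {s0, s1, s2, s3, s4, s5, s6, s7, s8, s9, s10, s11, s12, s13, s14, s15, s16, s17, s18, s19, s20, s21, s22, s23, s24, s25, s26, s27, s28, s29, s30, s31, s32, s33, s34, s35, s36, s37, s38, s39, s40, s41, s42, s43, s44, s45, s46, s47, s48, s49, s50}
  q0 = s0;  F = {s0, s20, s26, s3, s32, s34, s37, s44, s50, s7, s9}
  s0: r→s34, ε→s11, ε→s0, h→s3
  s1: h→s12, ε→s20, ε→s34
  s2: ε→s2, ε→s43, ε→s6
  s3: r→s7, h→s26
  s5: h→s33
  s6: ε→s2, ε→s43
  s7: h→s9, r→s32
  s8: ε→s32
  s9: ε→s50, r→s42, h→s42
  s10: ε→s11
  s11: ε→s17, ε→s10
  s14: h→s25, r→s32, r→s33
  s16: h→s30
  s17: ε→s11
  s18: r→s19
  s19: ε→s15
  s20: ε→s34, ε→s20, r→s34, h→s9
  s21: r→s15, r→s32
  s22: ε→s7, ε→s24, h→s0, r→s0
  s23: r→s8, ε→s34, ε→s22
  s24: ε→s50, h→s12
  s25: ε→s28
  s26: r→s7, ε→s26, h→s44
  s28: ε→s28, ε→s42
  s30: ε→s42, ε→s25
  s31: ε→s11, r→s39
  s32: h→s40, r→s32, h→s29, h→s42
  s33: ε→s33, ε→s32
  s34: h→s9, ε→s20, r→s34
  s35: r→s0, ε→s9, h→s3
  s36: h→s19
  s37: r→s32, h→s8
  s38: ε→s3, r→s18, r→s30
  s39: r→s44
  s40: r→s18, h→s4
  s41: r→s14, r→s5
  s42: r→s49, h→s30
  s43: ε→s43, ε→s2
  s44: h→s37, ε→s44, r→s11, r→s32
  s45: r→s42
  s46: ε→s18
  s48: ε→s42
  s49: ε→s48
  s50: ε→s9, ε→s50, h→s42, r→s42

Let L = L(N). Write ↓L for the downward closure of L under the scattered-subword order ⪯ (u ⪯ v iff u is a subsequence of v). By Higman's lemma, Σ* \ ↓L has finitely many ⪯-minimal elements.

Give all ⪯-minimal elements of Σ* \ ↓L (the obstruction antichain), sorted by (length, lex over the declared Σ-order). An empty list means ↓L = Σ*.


|Q|=51, |F|=11, |δ|=95 (43 ε).
min D↑ (10 st, q0=0, F={6}): 0:r→1,h→2 1:r→1,h→3 2:r→4,h→5 3:r→6,h→6 4:r→7,h→3 5:r→4,h→8 6:r→6,h→6 7:r→7,h→6 8:r→7,h→9 9:r→7,h→7 [Hopcroft].
'rhr': |S_i|=[27, 21, 14, 9] end={s15,s18,s19,s25,s28,s30,s42,s48,s49} rej; 3/3 deletions ∈↓L.
'rhh': run [27, 21, 14, 7] end={s25,s28,s30,s4,s42,s48,s49} — reject; 3/3 single-dels accept.
'hrrh': |S_i|=[27, 24, 19, 13, 12] end={s15,s18,s19,s25,s28,s29,s30,s4,s40,s42,s48,s49} — reject; 4/4 deletions ∈↓L.
'hhhrh': N↓-sim [27, 24, 23, 21, 16, 12] end={s15,s18,s19,s25,s28,s29,s30,s4,s40,s42,s48,s49} ∉↓L; 5/5 del acc.
'hhhhhh': run [27, 24, 23, 21, 15, 14, 12] end={s15,s18,s19,s25,s28,s29,s30,s4,s40,s42,s48,s49} — reject; 6/6 deletions ∈↓L.
5 obstructions.

min(Σ*\↓L) = [rhr, rhh, hrrh, hhhrh, hhhhhh].


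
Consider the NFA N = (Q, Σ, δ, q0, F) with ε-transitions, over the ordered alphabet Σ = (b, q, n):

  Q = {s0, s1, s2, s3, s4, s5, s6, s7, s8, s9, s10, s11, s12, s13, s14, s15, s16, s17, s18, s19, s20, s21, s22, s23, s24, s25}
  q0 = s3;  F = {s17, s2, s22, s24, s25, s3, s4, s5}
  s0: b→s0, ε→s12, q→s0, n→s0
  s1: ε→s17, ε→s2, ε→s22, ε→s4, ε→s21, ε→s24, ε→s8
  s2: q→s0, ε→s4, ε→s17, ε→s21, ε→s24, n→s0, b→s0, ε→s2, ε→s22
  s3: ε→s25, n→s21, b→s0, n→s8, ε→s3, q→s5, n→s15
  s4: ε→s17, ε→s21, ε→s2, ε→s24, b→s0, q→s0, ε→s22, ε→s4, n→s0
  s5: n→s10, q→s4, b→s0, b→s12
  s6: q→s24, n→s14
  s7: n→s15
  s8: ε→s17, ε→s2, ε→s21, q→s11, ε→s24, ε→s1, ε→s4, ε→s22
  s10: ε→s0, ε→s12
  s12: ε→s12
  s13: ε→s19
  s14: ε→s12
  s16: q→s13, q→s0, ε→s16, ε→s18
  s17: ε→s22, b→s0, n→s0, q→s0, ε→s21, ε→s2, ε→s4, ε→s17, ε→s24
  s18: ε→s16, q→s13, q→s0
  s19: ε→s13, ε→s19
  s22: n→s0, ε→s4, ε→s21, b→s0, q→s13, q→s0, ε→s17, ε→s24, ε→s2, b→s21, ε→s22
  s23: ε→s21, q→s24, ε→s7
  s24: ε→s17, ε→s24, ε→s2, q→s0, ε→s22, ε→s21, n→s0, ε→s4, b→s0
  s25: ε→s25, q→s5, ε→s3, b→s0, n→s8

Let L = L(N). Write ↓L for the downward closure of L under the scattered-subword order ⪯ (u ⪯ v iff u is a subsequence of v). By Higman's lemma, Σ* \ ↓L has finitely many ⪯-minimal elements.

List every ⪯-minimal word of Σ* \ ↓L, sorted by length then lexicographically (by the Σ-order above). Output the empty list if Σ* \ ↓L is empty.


|Q|=26, |F|=8, |δ|=102 (61 ε).
min D↑ (4 st, q0=0, F={1}): 0:b→1,q→2,n→3 1:b→1,q→1,n→1 2:b→1,q→3,n→1 3:b→1,q→1,n→1 [Hopcroft].
'b': N↓-sim [18, 3] end={s0,s12,s21} ∉↓L; 1/1 single-dels accept.
'qn': |S_i|=[18, 13, 3] end={s0,s10,s12} rej; 2/2 single-dels accept.
'nq': N↓-sim [18, 15, 5] end={s0,s11,s12,s13,s19} ∉↓L; 2/2 single-dels accept.
'nn': N↓-sim [18, 15, 2] end={s0,s12} ∉↓L; 2/2 single-dels accept.
'qqq': N↓-sim [18, 13, 10, 4] end={s0,s12,s13,s19} ∉↓L; 3/3 single-dels accept.
5 minimals (antichain).

A = [b, qn, nq, nn, qqq].


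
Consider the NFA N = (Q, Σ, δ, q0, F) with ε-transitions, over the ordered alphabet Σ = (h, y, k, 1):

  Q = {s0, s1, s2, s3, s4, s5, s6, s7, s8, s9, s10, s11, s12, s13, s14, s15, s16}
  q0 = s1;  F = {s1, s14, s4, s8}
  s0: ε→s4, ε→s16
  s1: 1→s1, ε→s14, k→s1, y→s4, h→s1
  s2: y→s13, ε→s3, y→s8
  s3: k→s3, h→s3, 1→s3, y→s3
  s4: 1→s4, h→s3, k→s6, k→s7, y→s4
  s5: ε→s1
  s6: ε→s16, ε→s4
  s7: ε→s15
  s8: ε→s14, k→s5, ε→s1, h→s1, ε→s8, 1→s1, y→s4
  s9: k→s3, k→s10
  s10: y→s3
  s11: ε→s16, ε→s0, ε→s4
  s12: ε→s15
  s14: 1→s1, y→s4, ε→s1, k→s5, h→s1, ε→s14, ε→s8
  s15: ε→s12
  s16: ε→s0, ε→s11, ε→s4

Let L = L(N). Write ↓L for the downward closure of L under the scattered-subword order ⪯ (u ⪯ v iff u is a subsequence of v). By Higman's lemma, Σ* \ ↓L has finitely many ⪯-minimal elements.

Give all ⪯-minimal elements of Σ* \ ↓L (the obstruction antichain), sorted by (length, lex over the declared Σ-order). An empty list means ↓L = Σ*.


min(Σ*\↓L) = [yh].

|Q|=17, |F|=4, |δ|=48 (22 ε).
min D↑ (3 st, q0=0, F={2}): 0:h→0,y→1,k→0,1→0 1:h→2,y→1,k→1,1→1 2:h→2,y→2,k→2,1→2 (ε-aug+det+¬).
'yh': run [13, 9, 1] end={s3} ∉↓L; 2/2 single-dels accept.
1 obstructions.


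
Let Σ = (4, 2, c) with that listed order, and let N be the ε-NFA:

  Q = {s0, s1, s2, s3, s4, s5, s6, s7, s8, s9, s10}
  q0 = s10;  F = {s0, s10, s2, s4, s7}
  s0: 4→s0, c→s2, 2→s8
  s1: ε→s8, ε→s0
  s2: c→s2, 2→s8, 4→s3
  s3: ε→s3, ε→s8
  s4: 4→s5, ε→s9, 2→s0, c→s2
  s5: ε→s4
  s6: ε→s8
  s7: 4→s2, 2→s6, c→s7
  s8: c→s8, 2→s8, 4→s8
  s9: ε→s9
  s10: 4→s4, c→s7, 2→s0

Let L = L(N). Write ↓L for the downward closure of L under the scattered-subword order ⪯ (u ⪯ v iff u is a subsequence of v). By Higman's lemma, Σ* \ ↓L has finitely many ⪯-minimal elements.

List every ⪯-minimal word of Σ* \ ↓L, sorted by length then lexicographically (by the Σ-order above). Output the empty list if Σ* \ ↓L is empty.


|Q|=11, |F|=5, |δ|=26 (8 ε).
min D↑ (6 st, q0=0, F={5}): 0:4→1,2→2,c→3 1:4→1,2→2,c→4 2:4→2,2→5,c→4 3:4→4,2→5,c→3 4:4→5,2→5,c→4 5:4→5,2→5,c→5.
'22': N↓-sim [10, 5, 1] end={s8} — reject; 2/2 del acc.
'c2': run [10, 5, 2] end={s6,s8} ∉↓L; 2/2 deletions ∈↓L.
'4c4': N↓-sim [10, 7, 3, 2] end={s3,s8} — reject; 3/3 deletions ∈↓L.
'2c4': |S_i|=[10, 5, 3, 2] end={s3,s8} — reject; 3/3 deletions ∈↓L.
'c44': N↓-sim [10, 5, 3, 2] end={s3,s8} ∉↓L; 3/3 deletions ∈↓L.
5 minimals (antichain).

min(Σ*\↓L) = [22, c2, 4c4, 2c4, c44].


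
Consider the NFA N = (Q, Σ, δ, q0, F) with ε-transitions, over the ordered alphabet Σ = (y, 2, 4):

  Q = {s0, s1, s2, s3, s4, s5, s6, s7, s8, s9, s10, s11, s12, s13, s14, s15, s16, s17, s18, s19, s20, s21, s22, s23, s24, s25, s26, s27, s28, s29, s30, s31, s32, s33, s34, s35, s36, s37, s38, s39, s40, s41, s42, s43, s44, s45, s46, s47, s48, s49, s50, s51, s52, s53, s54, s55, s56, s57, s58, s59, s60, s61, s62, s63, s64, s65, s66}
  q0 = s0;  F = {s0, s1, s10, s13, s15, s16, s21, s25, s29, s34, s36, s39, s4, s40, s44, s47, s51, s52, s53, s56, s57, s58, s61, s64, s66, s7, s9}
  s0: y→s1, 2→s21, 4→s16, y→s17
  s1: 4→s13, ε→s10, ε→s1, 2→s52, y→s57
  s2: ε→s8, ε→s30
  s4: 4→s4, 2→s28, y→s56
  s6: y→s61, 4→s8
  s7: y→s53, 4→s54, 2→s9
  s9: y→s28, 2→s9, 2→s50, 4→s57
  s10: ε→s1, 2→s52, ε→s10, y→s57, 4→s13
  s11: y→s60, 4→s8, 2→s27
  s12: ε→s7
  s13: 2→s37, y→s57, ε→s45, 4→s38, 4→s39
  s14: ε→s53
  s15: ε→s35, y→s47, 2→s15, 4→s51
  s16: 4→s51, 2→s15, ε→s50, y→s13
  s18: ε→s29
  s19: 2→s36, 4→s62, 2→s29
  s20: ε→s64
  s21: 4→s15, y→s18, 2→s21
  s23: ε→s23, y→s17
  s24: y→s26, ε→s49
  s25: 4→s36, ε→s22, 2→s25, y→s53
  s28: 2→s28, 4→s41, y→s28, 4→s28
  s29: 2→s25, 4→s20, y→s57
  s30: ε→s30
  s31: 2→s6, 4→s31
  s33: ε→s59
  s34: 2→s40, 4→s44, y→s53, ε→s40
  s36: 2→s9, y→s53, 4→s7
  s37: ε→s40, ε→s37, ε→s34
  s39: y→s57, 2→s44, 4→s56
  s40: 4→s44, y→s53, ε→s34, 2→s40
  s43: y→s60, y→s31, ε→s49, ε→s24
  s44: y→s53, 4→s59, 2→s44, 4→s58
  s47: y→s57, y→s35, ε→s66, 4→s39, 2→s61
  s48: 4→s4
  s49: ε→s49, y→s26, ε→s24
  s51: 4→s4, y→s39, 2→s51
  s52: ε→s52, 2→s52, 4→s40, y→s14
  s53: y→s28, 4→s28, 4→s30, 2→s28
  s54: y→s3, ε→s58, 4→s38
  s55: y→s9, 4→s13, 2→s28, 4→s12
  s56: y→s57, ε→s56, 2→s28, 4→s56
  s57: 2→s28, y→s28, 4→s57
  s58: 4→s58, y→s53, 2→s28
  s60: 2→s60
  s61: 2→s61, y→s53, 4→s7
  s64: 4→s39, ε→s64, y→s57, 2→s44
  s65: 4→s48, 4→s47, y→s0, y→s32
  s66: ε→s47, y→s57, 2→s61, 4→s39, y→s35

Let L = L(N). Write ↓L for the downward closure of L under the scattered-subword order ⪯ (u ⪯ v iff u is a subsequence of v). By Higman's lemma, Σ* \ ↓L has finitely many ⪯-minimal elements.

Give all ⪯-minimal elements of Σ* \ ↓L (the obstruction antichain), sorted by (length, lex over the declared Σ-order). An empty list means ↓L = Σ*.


|Q|=67, |F|=27, |δ|=152 (33 ε).
min D↑ (25 st, q0=0, F={10}): 0:y→1,2→2,4→3 1:y→4,2→5,4→6 2:y→7,2→2,4→8 3:y→6,2→8,4→9 4:y→10,2→10,4→4 5:y→11,2→5,4→12 6:y→4,2→12,4→13 7:y→4,2→14,4→15 8:y→16,2→8,4→9 9:y→13,2→9,4→17 10:y→10,2→10,4→10 11:y→10,2→10,4→10 12:y→11,2→12,4→18 13:y→4,2→18,4→19 14:y→11,2→14,4→20 15:y→4,2→18,4→13 16:y→4,2→21,4→13 17:y→19,2→10,4→17 18:y→11,2→18,4→22 19:y→4,2→10,4→19 20:y→11,2→23,4→24 21:y→11,2→21,4→24 22:y→11,2→10,4→22 23:y→10,2→23,4→4 24:y→11,2→23,4→22.
'yyy': N↓-sim [43, 37, 8, 2] end={s28,s41} — reject; 3/3 single-dels accept.
'yy2': |S_i|=[43, 37, 8, 2] end={s28,s41} — reject; 3/3 del acc.
'y2y4': |S_i|=[43, 37, 23, 6, 3] end={s28,s30,s41} — reject; 4/4 deletions ∈↓L.
'4442': N↓-sim [43, 32, 18, 12, 2] end={s28,s41} ∉↓L; 4/4 deletions ∈↓L.
'2y242y': N↓-sim [43, 36, 28, 18, 14, 5, 2] end={s28,s41} — reject; 6/6 deletions ∈↓L.
'2y4242': run [43, 36, 28, 19, 10, 7, 2] end={s28,s41} rej; 6/6 del acc.
6 minimals (antichain).

Antichain: [yyy, yy2, y2y4, 4442, 2y242y, 2y4242].


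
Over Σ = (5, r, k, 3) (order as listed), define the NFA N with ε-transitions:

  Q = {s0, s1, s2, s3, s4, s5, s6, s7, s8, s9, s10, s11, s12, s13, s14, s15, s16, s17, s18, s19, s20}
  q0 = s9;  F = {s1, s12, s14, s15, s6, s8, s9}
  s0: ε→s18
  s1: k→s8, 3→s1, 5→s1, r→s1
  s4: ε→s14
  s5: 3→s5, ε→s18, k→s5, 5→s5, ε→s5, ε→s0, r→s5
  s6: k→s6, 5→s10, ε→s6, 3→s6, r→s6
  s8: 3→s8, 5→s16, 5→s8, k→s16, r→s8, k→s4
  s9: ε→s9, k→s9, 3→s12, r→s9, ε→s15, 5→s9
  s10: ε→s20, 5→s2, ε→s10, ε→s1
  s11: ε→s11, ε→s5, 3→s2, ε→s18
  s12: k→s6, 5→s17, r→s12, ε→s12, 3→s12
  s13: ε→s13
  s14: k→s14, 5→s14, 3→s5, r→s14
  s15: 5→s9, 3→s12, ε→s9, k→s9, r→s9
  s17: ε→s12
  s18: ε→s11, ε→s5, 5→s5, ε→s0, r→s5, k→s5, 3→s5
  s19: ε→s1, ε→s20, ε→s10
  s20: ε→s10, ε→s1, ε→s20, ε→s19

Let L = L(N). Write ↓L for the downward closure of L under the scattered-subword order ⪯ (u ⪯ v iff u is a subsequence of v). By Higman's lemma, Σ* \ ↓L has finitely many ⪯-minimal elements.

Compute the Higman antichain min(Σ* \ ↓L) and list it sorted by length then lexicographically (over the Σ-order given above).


|Q|=21, |F|=7, |δ|=68 (28 ε).
min D↑ (7 st, q0=0, F={6}): 0:5→0,r→0,k→0,3→1 1:5→1,r→1,k→2,3→1 2:5→3,r→2,k→2,3→2 3:5→3,r→3,k→4,3→3 4:5→4,r→4,k→5,3→4 5:5→5,r→5,k→5,3→6 6:5→6,r→6,k→6,3→6.
'3k5kk3': run [18, 16, 14, 13, 9, 8, 5] end={s0,s11,s18,s2,s5} rej; 6/6 single-dels accept.
1 obstructions.

A = [3k5kk3].


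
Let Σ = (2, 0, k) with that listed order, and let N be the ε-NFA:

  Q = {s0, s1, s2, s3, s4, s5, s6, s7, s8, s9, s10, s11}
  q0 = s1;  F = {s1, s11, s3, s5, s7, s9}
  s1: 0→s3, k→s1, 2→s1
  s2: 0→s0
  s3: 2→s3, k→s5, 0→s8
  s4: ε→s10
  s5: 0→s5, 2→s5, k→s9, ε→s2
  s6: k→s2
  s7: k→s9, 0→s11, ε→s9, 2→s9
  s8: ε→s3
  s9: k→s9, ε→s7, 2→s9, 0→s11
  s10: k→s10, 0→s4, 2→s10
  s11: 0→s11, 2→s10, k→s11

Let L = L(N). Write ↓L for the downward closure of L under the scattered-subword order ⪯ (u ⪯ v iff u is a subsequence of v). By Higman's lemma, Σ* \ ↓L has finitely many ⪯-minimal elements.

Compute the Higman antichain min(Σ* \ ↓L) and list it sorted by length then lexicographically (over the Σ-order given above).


|Q|=12, |F|=6, |δ|=28 (5 ε).
min D↑ (6 st, q0=0, F={5}): 0:2→0,0→1,k→0 1:2→1,0→1,k→2 2:2→2,0→2,k→3 3:2→3,0→4,k→3 4:2→5,0→4,k→4 5:2→5,0→5,k→5 (ε-aug+det+¬).
'0kk02': run [11, 10, 8, 5, 3, 2] end={s10,s4} — reject; 5/5 del acc.
1 minimals (antichain).

Antichain: [0kk02].


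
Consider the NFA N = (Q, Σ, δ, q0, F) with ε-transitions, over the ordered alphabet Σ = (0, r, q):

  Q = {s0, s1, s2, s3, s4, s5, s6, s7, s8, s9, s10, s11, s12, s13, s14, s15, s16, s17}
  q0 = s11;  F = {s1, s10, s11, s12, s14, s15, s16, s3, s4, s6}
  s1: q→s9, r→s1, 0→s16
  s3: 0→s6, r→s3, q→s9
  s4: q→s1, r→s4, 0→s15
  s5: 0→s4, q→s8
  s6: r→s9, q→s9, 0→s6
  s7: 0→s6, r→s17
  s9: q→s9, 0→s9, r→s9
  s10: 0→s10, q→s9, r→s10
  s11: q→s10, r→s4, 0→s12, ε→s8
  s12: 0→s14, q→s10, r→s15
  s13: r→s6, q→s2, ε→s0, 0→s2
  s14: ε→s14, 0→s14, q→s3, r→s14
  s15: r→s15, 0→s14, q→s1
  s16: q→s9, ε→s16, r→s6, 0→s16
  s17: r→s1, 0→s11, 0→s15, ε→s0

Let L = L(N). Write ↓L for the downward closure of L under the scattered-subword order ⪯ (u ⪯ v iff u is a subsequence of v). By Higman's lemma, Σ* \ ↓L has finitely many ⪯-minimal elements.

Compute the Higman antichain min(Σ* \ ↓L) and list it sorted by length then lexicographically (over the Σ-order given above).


min(Σ*\↓L) = [qq, 00q0r, rq0rr].

|Q|=18, |F|=10, |δ|=48 (5 ε).
min D↑ (11 st, q0=0, F={7}): 0:0→1,r→2,q→3 1:0→4,r→5,q→3 2:0→5,r→2,q→6 3:0→3,r→3,q→7 4:0→4,r→4,q→8 5:0→4,r→5,q→6 6:0→9,r→6,q→7 7:0→7,r→7,q→7 8:0→10,r→8,q→7 9:0→9,r→10,q→7 10:0→10,r→7,q→7.
'qq': run [12, 6, 1] end={s9} rej; 2/2 del acc.
'00q0r': run [12, 9, 6, 3, 2, 1] end={s9} rej; 5/5 del acc.
'rq0rr': run [12, 9, 5, 3, 2, 1] end={s9} — reject; 5/5 del acc.
3 minimals (antichain).


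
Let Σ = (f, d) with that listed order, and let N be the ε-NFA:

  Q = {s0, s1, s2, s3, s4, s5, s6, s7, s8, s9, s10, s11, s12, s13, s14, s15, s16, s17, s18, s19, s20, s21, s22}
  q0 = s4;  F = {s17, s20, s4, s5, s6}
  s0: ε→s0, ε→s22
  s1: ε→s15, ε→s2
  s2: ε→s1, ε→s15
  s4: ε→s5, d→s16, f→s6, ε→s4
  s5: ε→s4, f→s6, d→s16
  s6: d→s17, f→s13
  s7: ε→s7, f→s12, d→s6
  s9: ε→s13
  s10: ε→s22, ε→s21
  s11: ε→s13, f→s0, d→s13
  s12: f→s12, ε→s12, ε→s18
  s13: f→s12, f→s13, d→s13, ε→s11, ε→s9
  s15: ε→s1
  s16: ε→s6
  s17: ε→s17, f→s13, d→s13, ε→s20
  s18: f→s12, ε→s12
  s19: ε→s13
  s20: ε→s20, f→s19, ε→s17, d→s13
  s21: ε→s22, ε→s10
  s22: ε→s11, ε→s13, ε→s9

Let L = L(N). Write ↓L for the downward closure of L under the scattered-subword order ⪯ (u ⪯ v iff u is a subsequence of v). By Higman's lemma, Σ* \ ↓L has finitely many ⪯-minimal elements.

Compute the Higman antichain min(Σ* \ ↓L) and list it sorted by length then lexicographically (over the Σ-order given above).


|Q|=23, |F|=5, |δ|=50 (31 ε).
min D↑ (4 st, q0=0, F={2}): 0:f→1,d→1 1:f→2,d→3 2:f→2,d→2 3:f→2,d→2 (ε-aug+det+¬).
'ff': run [14, 11, 8] end={s0,s11,s12,s13,s18,s19,s22,s9} ∉↓L; 2/2 del acc.
'df': run [14, 12, 8] end={s0,s11,s12,s13,s18,s19,s22,s9} rej; 2/2 deletions ∈↓L.
'fdd': run [14, 11, 10, 7] end={s0,s11,s12,s13,s18,s22,s9} ∉↓L; 3/3 single-dels accept.
'ddd': N↓-sim [14, 12, 10, 7] end={s0,s11,s12,s13,s18,s22,s9} rej; 3/3 del acc.
4 obstructions.

A = [ff, df, fdd, ddd].


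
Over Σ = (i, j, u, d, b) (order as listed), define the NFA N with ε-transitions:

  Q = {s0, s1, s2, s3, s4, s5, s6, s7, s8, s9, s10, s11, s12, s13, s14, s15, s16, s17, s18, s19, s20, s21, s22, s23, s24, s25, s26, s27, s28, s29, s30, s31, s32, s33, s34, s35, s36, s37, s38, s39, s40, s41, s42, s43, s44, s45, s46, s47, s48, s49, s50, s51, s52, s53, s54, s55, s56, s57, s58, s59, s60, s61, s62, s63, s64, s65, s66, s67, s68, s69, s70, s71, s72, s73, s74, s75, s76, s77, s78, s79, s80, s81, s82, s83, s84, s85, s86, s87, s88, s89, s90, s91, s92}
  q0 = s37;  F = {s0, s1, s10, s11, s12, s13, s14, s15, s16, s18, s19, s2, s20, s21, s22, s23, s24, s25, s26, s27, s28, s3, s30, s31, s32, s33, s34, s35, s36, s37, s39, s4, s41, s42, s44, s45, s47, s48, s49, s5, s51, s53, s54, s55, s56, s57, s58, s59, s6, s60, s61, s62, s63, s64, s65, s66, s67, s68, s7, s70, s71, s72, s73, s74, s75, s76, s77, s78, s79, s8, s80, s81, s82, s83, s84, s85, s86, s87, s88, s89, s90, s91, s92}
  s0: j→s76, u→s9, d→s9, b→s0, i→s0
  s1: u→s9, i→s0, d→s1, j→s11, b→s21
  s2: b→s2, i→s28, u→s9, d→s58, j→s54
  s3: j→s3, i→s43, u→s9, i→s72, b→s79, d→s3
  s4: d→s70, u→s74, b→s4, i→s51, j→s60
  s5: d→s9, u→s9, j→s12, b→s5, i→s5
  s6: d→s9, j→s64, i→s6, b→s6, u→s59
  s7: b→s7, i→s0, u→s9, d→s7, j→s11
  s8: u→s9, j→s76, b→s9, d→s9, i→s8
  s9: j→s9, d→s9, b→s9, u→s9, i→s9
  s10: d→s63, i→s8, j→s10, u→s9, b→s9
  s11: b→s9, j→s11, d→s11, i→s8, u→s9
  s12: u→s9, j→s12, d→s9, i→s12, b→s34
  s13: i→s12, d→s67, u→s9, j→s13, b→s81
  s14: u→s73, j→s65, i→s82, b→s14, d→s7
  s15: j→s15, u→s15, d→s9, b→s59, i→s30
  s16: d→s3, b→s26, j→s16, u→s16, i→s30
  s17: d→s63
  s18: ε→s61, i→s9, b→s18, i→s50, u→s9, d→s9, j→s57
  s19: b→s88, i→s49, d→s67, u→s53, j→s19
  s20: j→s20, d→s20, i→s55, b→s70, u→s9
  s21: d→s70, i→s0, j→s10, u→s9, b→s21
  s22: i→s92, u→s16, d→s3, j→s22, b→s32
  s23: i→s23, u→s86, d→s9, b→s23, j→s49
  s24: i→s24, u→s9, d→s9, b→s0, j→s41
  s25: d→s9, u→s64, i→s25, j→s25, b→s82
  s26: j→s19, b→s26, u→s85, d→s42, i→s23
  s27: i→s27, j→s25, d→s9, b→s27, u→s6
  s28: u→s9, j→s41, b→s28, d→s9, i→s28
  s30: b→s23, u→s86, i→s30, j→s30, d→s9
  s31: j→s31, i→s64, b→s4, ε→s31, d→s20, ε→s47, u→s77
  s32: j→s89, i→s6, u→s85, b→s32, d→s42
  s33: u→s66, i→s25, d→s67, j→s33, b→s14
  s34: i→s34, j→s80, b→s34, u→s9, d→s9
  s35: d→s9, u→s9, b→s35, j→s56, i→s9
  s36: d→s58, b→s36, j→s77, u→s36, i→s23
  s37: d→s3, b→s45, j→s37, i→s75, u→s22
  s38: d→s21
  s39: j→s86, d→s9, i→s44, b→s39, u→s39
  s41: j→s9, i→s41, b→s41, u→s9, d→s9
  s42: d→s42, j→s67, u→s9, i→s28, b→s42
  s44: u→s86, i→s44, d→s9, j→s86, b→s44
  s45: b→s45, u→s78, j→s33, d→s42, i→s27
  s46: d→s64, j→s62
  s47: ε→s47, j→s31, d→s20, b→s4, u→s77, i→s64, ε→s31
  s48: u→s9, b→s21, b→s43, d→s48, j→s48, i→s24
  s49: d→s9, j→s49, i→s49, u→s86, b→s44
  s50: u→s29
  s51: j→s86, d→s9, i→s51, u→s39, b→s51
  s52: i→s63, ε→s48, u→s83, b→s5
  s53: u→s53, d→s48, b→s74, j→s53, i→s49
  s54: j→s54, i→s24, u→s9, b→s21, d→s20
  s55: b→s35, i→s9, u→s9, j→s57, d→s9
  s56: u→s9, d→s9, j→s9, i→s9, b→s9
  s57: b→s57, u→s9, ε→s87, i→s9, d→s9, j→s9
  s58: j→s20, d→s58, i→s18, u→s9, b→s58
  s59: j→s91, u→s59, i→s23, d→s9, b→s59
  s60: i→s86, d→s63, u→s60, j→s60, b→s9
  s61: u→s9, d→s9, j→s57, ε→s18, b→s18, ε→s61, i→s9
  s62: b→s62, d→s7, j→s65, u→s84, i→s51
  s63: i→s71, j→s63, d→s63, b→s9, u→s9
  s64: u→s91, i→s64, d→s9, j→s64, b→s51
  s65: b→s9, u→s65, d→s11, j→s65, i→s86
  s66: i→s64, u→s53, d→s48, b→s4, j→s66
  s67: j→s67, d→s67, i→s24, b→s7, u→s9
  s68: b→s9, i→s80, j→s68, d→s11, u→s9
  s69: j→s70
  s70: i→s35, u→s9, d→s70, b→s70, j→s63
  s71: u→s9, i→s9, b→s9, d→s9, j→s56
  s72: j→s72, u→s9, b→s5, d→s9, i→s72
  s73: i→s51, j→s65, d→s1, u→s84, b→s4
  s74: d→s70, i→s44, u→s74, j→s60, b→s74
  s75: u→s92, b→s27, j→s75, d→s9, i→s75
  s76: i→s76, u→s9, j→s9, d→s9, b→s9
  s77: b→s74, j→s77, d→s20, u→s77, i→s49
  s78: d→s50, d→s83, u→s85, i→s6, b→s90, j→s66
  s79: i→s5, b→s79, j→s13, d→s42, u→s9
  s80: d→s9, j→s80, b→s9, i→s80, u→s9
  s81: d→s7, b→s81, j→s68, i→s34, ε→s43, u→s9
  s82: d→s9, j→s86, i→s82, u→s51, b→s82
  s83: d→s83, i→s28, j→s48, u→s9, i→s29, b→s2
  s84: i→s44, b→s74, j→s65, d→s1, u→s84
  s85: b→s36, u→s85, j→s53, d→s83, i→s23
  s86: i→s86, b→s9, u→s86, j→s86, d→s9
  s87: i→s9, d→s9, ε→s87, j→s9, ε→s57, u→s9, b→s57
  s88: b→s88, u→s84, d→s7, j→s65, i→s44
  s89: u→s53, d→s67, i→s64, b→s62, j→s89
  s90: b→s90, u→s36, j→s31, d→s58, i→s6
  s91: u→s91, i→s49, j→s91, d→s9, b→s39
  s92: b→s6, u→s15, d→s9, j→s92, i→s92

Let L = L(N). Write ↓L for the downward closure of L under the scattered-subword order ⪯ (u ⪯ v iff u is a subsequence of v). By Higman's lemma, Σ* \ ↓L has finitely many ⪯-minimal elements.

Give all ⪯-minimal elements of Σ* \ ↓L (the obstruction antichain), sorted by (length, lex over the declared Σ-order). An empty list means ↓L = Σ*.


|Q|=93, |F|=83, |δ|=446 (12 ε).
min D↑ (81 st, q0=0, F={6}): 0:i→1,j→0,u→2,d→3,b→4 1:i→1,j→1,u→5,d→6,b→7 2:i→5,j→2,u→8,d→3,b→9 3:i→10,j→3,u→6,d→3,b→11 4:i→7,j→12,u→13,d→14,b→4 5:i→5,j→5,u→15,d→6,b→16 6:i→6,j→6,u→6,d→6,b→6 7:i→7,j→17,u→16,d→6,b→7 8:i→18,j→8,u→8,d→3,b→19 9:i→16,j→20,u→21,d→14,b→9 10:i→10,j→10,u→6,d→6,b→22 11:i→22,j→23,u→6,d→14,b→11 12:i→17,j→12,u→24,d→25,b→26 13:i→16,j→24,u→21,d→27,b→28 14:i→29,j→25,u→6,d→14,b→14 15:i→18,j→15,u→15,d→6,b→30 16:i→16,j→31,u→30,d→6,b→16 17:i→17,j→17,u→31,d→6,b→32 18:i→18,j→18,u→33,d→6,b→34 19:i→34,j→35,u→21,d→14,b→19 20:i→31,j→20,u→36,d→25,b→37 21:i→34,j→36,u→21,d→27,b→38 22:i→22,j→39,u→6,d→6,b→22 23:i→39,j→23,u→6,d→25,b→40 24:i→31,j→24,u→36,d→41,b→42 25:i→43,j→25,u→6,d→25,b→44 26:i→32,j→45,u→46,d→44,b→26 27:i→29,j→41,u→6,d→27,b→47 28:i→16,j→48,u→38,d→49,b→28 29:i→29,j→50,u→6,d→6,b→29 30:i→34,j→51,u→30,d→6,b→30 31:i→31,j→31,u→51,d→6,b→52 32:i→32,j→33,u→52,d→6,b→32 33:i→33,j→33,u→33,d→6,b→6 34:i→34,j→53,u→33,d→6,b→34 35:i→53,j→35,u→36,d→25,b→54 36:i→53,j→36,u→36,d→41,b→55 37:i→52,j→45,u→56,d→44,b→37 38:i→34,j→57,u→38,d→49,b→38 39:i→39,j→39,u→6,d→6,b→58 40:i→58,j→59,u→6,d→44,b→40 41:i→43,j→41,u→6,d→41,b→60 42:i→52,j→61,u→55,d→62,b→42 43:i→43,j→50,u→6,d→6,b→63 44:i→63,j→64,u→6,d→44,b→44 45:i→33,j→45,u→45,d→64,b→6 46:i→52,j→45,u→56,d→65,b→42 47:i→29,j→66,u→6,d→49,b→47 48:i→31,j→48,u→57,d→67,b→42 49:i→68,j→67,u→6,d→49,b→49 50:i→50,j→6,u→6,d→6,b→50 51:i→53,j→51,u→51,d→6,b→69 52:i→52,j→33,u→69,d→6,b→52 53:i→53,j→53,u→33,d→6,b→70 54:i→70,j→45,u→56,d→44,b→54 55:i→70,j→61,u→55,d→62,b→55 56:i→70,j→45,u→56,d→65,b→55 57:i→53,j→57,u→57,d→67,b→55 58:i→58,j→71,u→6,d→6,b→58 59:i→71,j→59,u→6,d→64,b→6 60:i→63,j→72,u→6,d→62,b→60 61:i→33,j→61,u→61,d→73,b→6 62:i→74,j→73,u→6,d→62,b→62 63:i→63,j→75,u→6,d→6,b→63 64:i→76,j→64,u→6,d→64,b→6 65:i→63,j→64,u→6,d→65,b→60 66:i→43,j→66,u→6,d→67,b→60 67:i→77,j→67,u→6,d→67,b→62 68:i→6,j→78,u→6,d→6,b→68 69:i→70,j→33,u→69,d→6,b→69 70:i→70,j→33,u→33,d→6,b→70 71:i→71,j→71,u→6,d→6,b→6 72:i→76,j→72,u→6,d→73,b→6 73:i→79,j→73,u→6,d→73,b→6 74:i→6,j→80,u→6,d→6,b→74 75:i→75,j→6,u→6,d→6,b→6 76:i→76,j→75,u→6,d→6,b→6 77:i→6,j→78,u→6,d→6,b→74 78:i→6,j→6,u→6,d→6,b→78 79:i→6,j→80,u→6,d→6,b→6 80:i→6,j→6,u→6,d→6,b→6 [Hopcroft].
'id': |S_i|=[87, 40, 1] end={s9} ∉↓L; 2/2 single-dels accept.
'du': run [87, 43, 2] end={s29,s9} rej; 2/2 single-dels accept.
'uuiub': |S_i|=[87, 79, 64, 28, 3, 1] end={s9} rej; 5/5 single-dels accept.
'bjbjb': run [87, 78, 56, 36, 13, 1] end={s9} ∉↓L; 5/5 deletions ∈↓L.
'bdijj': N↓-sim [87, 78, 33, 17, 6, 1] end={s9} — reject; 5/5 single-dels accept.
'bubdii': run [87, 78, 55, 44, 15, 11, 3] end={s29,s50,s9} rej; 6/6 single-dels accept.
6 words, ⪯-incomp.

Antichain: [id, du, uuiub, bjbjb, bdijj, bubdii].
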